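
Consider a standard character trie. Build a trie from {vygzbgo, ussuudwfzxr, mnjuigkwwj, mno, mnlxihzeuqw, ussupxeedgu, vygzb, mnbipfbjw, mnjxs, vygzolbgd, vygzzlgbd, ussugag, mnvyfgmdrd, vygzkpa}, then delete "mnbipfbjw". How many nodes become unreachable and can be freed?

7

After clearing the end-marker at "mnbipfbjw", prune upward until reaching a node still needed by another word.
The suffix "bipfbjw" (7 nodes) is used only by "mnbipfbjw"; the node for "mn" still has the child "j", so pruning stops there.
Nodes removed: 7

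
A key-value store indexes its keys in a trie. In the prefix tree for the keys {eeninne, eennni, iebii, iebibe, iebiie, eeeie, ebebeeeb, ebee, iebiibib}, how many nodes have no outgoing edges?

8

A leaf is a node with no children — equivalently, the end of a word that is not a proper prefix of any other stored word.
Those words: "ebebeeeb", "ebee", "eeeie", "eeninne", "eennni", "iebibe", "iebiibib", "iebiie"
Leaf count: 8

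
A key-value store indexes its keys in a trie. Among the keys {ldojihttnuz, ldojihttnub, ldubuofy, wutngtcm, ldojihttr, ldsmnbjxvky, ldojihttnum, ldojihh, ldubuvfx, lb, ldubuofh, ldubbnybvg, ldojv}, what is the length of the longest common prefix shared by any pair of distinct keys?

The deepest shared node is where two words last agree before diverging.
"ldojihttnub" and "ldojihttnum" agree on "ldojihttnu" (10 characters) before diverging; nothing deeper is shared.
Longest shared-prefix length: 10

10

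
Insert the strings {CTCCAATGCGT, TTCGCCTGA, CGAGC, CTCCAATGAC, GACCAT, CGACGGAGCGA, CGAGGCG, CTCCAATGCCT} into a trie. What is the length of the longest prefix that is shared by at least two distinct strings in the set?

9

Look for the deepest trie node that still has at least two words in its subtree.
"CTCCAATGCCT" and "CTCCAATGCGT" agree on "CTCCAATGC" (9 characters) before diverging; nothing deeper is shared.
Longest shared-prefix length: 9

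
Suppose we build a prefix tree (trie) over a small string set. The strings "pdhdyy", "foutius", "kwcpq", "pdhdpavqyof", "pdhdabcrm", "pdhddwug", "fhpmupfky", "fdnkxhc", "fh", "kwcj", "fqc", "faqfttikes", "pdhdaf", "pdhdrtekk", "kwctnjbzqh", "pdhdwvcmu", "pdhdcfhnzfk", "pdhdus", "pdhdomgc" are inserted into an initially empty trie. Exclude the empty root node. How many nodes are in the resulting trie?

For each word, the new-node count is its length minus the longest prefix already in the trie:
  "pdhdyy" → 6 new (p, d, h, d, y, y)
  "foutius" → 7 new (f, o, u, t, i, u, s)
  "kwcpq" → 5 new (k, w, c, p, q)
  "pdhdpavqyof" → prefix "pdhd" already present; 7 new (p, a, v, q, y, o, f)
  "pdhdabcrm" → prefix "pdhd" already present; 5 new (a, b, c, r, m)
  "pdhddwug" → prefix "pdhd" already present; 4 new (d, w, u, g)
  "fhpmupfky" → prefix "f" already present; 8 new (h, p, m, u, p, f, k, y)
  "fdnkxhc" → prefix "f" already present; 6 new (d, n, k, x, h, c)
  "fh" → prefix "fh" already present; 0 new (none)
  "kwcj" → prefix "kwc" already present; 1 new (j)
  "fqc" → prefix "f" already present; 2 new (q, c)
  "faqfttikes" → prefix "f" already present; 9 new (a, q, f, t, t, i, k, e, s)
  "pdhdaf" → prefix "pdhda" already present; 1 new (f)
  "pdhdrtekk" → prefix "pdhd" already present; 5 new (r, t, e, k, k)
  "kwctnjbzqh" → prefix "kwc" already present; 7 new (t, n, j, b, z, q, h)
  "pdhdwvcmu" → prefix "pdhd" already present; 5 new (w, v, c, m, u)
  "pdhdcfhnzfk" → prefix "pdhd" already present; 7 new (c, f, h, n, z, f, k)
  "pdhdus" → prefix "pdhd" already present; 2 new (u, s)
  "pdhdomgc" → prefix "pdhd" already present; 4 new (o, m, g, c)
Total nodes = 6 + 7 + 5 + 7 + 5 + 4 + 8 + 6 + 0 + 1 + 2 + 9 + 1 + 5 + 7 + 5 + 7 + 2 + 4 = 91

91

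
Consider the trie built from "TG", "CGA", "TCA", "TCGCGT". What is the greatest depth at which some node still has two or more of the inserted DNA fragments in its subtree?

Equivalently: take the maximum, over all pairs, of their longest common prefix length.
"TCA" and "TCGCGT" agree on "TC" (2 characters) before diverging; nothing deeper is shared.
Longest shared-prefix length: 2

2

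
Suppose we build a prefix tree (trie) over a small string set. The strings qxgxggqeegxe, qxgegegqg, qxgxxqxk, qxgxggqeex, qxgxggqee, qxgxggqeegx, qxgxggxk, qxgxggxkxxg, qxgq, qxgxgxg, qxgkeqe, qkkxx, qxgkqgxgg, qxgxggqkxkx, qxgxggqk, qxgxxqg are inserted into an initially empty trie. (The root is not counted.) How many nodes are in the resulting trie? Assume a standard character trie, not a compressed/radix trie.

For each word, the new-node count is its length minus the longest prefix already in the trie:
  "qxgxggqeegxe" → 12 new (q, x, g, x, g, g, q, e, e, g, x, e)
  "qxgegegqg" → prefix "qxg" already present; 6 new (e, g, e, g, q, g)
  "qxgxxqxk" → prefix "qxgx" already present; 4 new (x, q, x, k)
  "qxgxggqeex" → prefix "qxgxggqee" already present; 1 new (x)
  "qxgxggqee" → prefix "qxgxggqee" already present; 0 new (none)
  "qxgxggqeegx" → prefix "qxgxggqeegx" already present; 0 new (none)
  "qxgxggxk" → prefix "qxgxgg" already present; 2 new (x, k)
  "qxgxggxkxxg" → prefix "qxgxggxk" already present; 3 new (x, x, g)
  "qxgq" → prefix "qxg" already present; 1 new (q)
  "qxgxgxg" → prefix "qxgxg" already present; 2 new (x, g)
  "qxgkeqe" → prefix "qxg" already present; 4 new (k, e, q, e)
  "qkkxx" → prefix "q" already present; 4 new (k, k, x, x)
  "qxgkqgxgg" → prefix "qxgk" already present; 5 new (q, g, x, g, g)
  "qxgxggqkxkx" → prefix "qxgxggq" already present; 4 new (k, x, k, x)
  "qxgxggqk" → prefix "qxgxggqk" already present; 0 new (none)
  "qxgxxqg" → prefix "qxgxxq" already present; 1 new (g)
Total nodes = 12 + 6 + 4 + 1 + 0 + 0 + 2 + 3 + 1 + 2 + 4 + 4 + 5 + 4 + 0 + 1 = 49

49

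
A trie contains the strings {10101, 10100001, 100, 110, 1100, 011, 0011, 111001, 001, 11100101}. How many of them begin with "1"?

Filter for entries beginning with "1":
Words under "1": 100, 10100001, 10101, 110, 1100, 111001, 11100101
Count: 7

7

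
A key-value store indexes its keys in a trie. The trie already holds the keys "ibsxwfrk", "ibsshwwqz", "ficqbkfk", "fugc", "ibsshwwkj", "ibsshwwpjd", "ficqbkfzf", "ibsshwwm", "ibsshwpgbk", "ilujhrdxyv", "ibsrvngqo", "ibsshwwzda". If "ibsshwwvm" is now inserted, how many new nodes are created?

The longest prefix of "ibsshwwvm" already in the trie is "ibsshww" (length 7).
So 9 − 7 = 2 new nodes.

2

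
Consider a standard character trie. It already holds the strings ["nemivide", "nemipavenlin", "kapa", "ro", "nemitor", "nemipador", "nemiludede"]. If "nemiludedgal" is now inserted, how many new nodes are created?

The longest prefix of "nemiludedgal" already in the trie is "nemiluded" (length 9).
Each of the 3 remaining characters creates one node.

3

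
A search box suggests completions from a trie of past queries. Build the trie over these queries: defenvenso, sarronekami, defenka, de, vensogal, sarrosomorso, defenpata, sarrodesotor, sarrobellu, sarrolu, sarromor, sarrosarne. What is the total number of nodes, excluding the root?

For each word, the new-node count is its length minus the longest prefix already in the trie:
  "defenvenso" → 10 new (d, e, f, e, n, v, e, n, s, o)
  "sarronekami" → 11 new (s, a, r, r, o, n, e, k, a, m, i)
  "defenka" → prefix "defen" already present; 2 new (k, a)
  "de" → prefix "de" already present; 0 new (none)
  "vensogal" → 8 new (v, e, n, s, o, g, a, l)
  "sarrosomorso" → prefix "sarro" already present; 7 new (s, o, m, o, r, s, o)
  "defenpata" → prefix "defen" already present; 4 new (p, a, t, a)
  "sarrodesotor" → prefix "sarro" already present; 7 new (d, e, s, o, t, o, r)
  "sarrobellu" → prefix "sarro" already present; 5 new (b, e, l, l, u)
  "sarrolu" → prefix "sarro" already present; 2 new (l, u)
  "sarromor" → prefix "sarro" already present; 3 new (m, o, r)
  "sarrosarne" → prefix "sarros" already present; 4 new (a, r, n, e)
Total nodes = 10 + 11 + 2 + 0 + 8 + 7 + 4 + 7 + 5 + 2 + 3 + 4 = 63

63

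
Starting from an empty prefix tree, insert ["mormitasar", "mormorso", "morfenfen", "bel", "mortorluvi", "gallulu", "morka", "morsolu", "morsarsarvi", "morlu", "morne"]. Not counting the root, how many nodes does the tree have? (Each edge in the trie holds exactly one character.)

54

For each word, the new-node count is its length minus the longest prefix already in the trie:
  "mormitasar" → 10 new (m, o, r, m, i, t, a, s, a, r)
  "mormorso" → prefix "morm" already present; 4 new (o, r, s, o)
  "morfenfen" → prefix "mor" already present; 6 new (f, e, n, f, e, n)
  "bel" → 3 new (b, e, l)
  "mortorluvi" → prefix "mor" already present; 7 new (t, o, r, l, u, v, i)
  "gallulu" → 7 new (g, a, l, l, u, l, u)
  "morka" → prefix "mor" already present; 2 new (k, a)
  "morsolu" → prefix "mor" already present; 4 new (s, o, l, u)
  "morsarsarvi" → prefix "mors" already present; 7 new (a, r, s, a, r, v, i)
  "morlu" → prefix "mor" already present; 2 new (l, u)
  "morne" → prefix "mor" already present; 2 new (n, e)
Total nodes = 10 + 4 + 6 + 3 + 7 + 7 + 2 + 4 + 7 + 2 + 2 = 54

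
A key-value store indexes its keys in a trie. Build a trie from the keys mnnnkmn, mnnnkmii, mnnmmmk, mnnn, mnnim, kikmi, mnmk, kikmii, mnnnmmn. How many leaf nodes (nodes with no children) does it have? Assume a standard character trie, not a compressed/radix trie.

7

A leaf is a node with no children — equivalently, the end of a word that is not a proper prefix of any other stored word.
Those words: "kikmii", "mnmk", "mnnim", "mnnmmmk", "mnnnkmii", "mnnnkmn", "mnnnmmn"
Leaf count: 7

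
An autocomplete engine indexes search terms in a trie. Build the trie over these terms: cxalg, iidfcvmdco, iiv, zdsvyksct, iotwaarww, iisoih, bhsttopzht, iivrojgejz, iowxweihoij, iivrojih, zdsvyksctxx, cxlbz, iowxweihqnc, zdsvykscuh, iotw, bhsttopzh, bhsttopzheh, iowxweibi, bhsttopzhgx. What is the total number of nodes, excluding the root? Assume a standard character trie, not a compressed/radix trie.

81

Trace insertions, counting only characters that open a new branch:
  "cxalg" → 5 new (c, x, a, l, g)
  "iidfcvmdco" → 10 new (i, i, d, f, c, v, m, d, c, o)
  "iiv" → prefix "ii" already present; 1 new (v)
  "zdsvyksct" → 9 new (z, d, s, v, y, k, s, c, t)
  "iotwaarww" → prefix "i" already present; 8 new (o, t, w, a, a, r, w, w)
  "iisoih" → prefix "ii" already present; 4 new (s, o, i, h)
  "bhsttopzht" → 10 new (b, h, s, t, t, o, p, z, h, t)
  "iivrojgejz" → prefix "iiv" already present; 7 new (r, o, j, g, e, j, z)
  "iowxweihoij" → prefix "io" already present; 9 new (w, x, w, e, i, h, o, i, j)
  "iivrojih" → prefix "iivroj" already present; 2 new (i, h)
  "zdsvyksctxx" → prefix "zdsvyksct" already present; 2 new (x, x)
  "cxlbz" → prefix "cx" already present; 3 new (l, b, z)
  "iowxweihqnc" → prefix "iowxweih" already present; 3 new (q, n, c)
  "zdsvykscuh" → prefix "zdsvyksc" already present; 2 new (u, h)
  "iotw" → prefix "iotw" already present; 0 new (none)
  "bhsttopzh" → prefix "bhsttopzh" already present; 0 new (none)
  "bhsttopzheh" → prefix "bhsttopzh" already present; 2 new (e, h)
  "iowxweibi" → prefix "iowxwei" already present; 2 new (b, i)
  "bhsttopzhgx" → prefix "bhsttopzh" already present; 2 new (g, x)
Total nodes = 5 + 10 + 1 + 9 + 8 + 4 + 10 + 7 + 9 + 2 + 2 + 3 + 3 + 2 + 0 + 0 + 2 + 2 + 2 = 81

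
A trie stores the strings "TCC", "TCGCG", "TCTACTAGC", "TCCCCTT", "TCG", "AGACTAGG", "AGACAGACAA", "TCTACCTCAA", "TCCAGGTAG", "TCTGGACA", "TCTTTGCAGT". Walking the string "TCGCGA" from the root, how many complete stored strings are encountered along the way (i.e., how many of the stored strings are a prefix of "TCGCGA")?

2

Traverse "TCGCGA" character by character; count nodes along the way that are marked as word ends.
Prefixes of the query that are stored words: "TCG", "TCGCG"
Count: 2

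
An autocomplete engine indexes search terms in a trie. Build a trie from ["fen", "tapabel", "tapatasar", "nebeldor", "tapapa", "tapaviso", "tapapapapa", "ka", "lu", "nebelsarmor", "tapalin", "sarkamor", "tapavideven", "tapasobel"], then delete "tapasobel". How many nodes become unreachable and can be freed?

5

Walk "tapasobel" from the leaf back toward the root, removing each node that no remaining word uses.
The suffix "sobel" (5 nodes) is used only by "tapasobel"; the node for "tapa" still has the child "b", so pruning stops there.
Nodes removed: 5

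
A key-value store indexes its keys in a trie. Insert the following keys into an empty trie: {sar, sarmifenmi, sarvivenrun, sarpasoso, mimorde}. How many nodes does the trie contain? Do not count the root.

31

Trie structure (* marks end of a word):
(root)
├─ m
│  └─ i
│     └─ m
│        └─ o
│           └─ r
│              └─ d
│                 └─ e *
└─ s
   └─ a
      └─ r *
         ├─ m
         │  └─ i
         │     └─ f
         │        └─ e
         │           └─ n
         │              └─ m
         │                 └─ i *
         ├─ p
         │  └─ a
         │     └─ s
         │        └─ o
         │           └─ s
         │              └─ o *
         └─ v
            └─ i
               └─ v
                  └─ e
                     └─ n
                        └─ r
                           └─ u
                              └─ n *
Counting every labelled node above: 31.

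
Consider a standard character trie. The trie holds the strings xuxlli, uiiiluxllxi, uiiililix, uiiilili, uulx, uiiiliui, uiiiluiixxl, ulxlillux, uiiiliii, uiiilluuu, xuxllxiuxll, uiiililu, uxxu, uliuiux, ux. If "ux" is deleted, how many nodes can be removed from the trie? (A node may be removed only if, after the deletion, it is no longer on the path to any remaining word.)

Walk "ux" from the leaf back toward the root, removing each node that no remaining word uses.
Every node on "ux" is still needed (e.g. by "uxxu"), so nothing is freed.
Nodes removed: 0

0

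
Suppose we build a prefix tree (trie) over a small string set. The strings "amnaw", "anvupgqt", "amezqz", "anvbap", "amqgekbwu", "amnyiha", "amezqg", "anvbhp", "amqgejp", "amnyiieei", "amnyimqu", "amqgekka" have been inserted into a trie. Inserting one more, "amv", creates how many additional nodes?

The longest prefix of "amv" already in the trie is "am" (length 2).
Each of the 1 remaining characters creates one node.

1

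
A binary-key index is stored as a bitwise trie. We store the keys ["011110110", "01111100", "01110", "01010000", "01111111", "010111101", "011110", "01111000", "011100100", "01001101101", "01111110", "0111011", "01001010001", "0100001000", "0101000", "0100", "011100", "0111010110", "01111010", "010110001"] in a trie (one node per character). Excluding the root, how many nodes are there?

64

Count nodes per top-level branch (shared prefixes stored once):
  '0'-branch (0100, 0100001000, 01001010001, 01001101101, 0101000, 01010000, 010110001, 010111101, 01110, 011100, 011100100, 0111010110, 0111011, 011110, 01111000, 01111010, 011110110, 01111100, 01111110, 01111111): 64 nodes
Sum: 64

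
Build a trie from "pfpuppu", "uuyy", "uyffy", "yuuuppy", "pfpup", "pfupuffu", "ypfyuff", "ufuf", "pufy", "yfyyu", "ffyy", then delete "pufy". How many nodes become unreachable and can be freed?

3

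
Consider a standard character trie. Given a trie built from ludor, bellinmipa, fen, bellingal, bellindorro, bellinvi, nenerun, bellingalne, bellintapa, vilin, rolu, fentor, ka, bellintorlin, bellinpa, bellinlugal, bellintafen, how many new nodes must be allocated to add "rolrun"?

The longest prefix of "rolrun" already in the trie is "rol" (length 3).
So 6 − 3 = 3 new nodes.

3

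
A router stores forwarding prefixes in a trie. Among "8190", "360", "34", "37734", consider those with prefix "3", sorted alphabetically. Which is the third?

37734

Words with prefix "3", in lexicographic order: "34", "360", "37734"
The 3rd is 37734.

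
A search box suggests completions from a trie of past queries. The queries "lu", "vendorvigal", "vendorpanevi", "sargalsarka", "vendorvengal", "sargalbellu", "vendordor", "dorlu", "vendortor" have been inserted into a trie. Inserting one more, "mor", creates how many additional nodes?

3

Nothing in the trie begins with "m"; the whole of "mor" is new.
3 − 0 = 3 new nodes.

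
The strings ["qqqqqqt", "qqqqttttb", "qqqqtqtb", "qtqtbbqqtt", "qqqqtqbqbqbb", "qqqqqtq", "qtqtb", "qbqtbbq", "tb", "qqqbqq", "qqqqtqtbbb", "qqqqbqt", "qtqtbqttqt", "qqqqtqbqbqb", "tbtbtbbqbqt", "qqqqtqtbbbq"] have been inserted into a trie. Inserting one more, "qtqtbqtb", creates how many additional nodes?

1

Walking "qtqtbqtb" from the root, the first 7 characters ("qtqtbqt") follow existing edges; "b" is the first miss.
So 8 − 7 = 1 new nodes.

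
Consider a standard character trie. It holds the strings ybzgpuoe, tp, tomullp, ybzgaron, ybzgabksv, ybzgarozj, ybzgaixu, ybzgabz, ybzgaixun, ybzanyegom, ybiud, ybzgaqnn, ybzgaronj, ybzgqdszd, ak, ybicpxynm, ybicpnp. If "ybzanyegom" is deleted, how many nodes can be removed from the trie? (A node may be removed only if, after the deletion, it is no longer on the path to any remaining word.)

7

A node on "ybzanyegom"'s path can go only if nothing else ends at it or branches off below it.
The suffix "anyegom" (7 nodes) is used only by "ybzanyegom"; the node for "ybz" still has the child "g", so pruning stops there.
Nodes removed: 7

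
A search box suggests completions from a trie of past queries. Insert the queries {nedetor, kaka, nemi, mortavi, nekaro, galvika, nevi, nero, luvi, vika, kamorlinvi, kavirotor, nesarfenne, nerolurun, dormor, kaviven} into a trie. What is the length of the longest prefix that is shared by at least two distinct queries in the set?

4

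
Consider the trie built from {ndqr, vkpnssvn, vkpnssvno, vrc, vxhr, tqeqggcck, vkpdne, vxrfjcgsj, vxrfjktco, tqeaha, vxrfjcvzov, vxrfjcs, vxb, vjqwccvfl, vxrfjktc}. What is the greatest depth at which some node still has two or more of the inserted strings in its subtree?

Equivalently: take the maximum, over all pairs, of their longest common prefix length.
e.g. "vkpnssvn" and "vkpnssvno" share the prefix "vkpnssvn" of length 8; no pair shares a longer one.
Longest shared-prefix length: 8

8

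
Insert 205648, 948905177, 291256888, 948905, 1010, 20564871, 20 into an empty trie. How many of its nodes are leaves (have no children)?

4

Leaves are exactly the stored words that no other stored word extends.
Those words: "1010", "20564871", "291256888", "948905177"
Leaf count: 4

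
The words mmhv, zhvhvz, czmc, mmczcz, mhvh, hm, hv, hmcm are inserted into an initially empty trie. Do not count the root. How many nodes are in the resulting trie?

26

Trie structure (* marks end of a word):
(root)
├─ c
│  └─ z
│     └─ m
│        └─ c *
├─ h
│  ├─ m *
│  │  └─ c
│  │     └─ m *
│  └─ v *
├─ m
│  ├─ h
│  │  └─ v
│  │     └─ h *
│  └─ m
│     ├─ c
│     │  └─ z
│     │     └─ c
│     │        └─ z *
│     └─ h
│        └─ v *
└─ z
   └─ h
      └─ v
         └─ h
            └─ v
               └─ z *
Counting every labelled node above: 26.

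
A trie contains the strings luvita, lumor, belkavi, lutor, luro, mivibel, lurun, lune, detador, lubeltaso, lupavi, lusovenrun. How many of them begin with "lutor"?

1

Traverse to the node for "lutor", then collect every word in that subtree.
Matches: "lutor"
Count: 1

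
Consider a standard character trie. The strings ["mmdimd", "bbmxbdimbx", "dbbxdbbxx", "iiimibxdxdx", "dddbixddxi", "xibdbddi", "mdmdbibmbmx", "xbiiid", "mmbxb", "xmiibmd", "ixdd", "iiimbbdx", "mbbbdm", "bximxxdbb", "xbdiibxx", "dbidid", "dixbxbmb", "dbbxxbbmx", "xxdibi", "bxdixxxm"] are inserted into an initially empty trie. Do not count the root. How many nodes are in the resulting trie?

130

Count nodes per top-level branch (shared prefixes stored once):
  'b'-branch (bbmxbdimbx, bxdixxxm, bximxxdbb): 24 nodes
  'd'-branch (dbbxdbbxx, dbbxxbbmx, dbidid, dddbixddxi, dixbxbmb): 34 nodes
  'i'-branch (iiimbbdx, iiimibxdxdx, ixdd): 18 nodes
  'm'-branch (mbbbdm, mdmdbibmbmx, mmbxb, mmdimd): 24 nodes
  'x'-branch (xbdiibxx, xbiiid, xibdbddi, xmiibmd, xxdibi): 30 nodes
Sum: 130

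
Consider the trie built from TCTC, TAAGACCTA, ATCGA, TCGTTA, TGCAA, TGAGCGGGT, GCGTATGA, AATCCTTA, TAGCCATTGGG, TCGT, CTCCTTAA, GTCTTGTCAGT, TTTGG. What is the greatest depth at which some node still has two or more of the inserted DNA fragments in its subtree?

4

Look for the deepest trie node that still has at least two words in its subtree.
"TCGT" and "TCGTTA" agree on "TCGT" (4 characters) before diverging; nothing deeper is shared.
Longest shared-prefix length: 4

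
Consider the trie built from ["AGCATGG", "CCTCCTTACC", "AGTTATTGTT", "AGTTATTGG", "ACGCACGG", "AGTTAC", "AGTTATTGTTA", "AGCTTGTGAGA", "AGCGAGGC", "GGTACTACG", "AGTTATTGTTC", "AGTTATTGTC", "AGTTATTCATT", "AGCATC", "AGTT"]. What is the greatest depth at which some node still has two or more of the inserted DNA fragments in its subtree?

Look for the deepest trie node that still has at least two words in its subtree.
e.g. "AGTTATTGTT" and "AGTTATTGTTA" share the prefix "AGTTATTGTT" of length 10; no pair shares a longer one.
Longest shared-prefix length: 10

10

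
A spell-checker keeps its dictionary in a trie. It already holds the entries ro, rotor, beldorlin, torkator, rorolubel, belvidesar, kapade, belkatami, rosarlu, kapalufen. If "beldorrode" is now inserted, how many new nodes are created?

4

The longest prefix of "beldorrode" already in the trie is "beldor" (length 6).
So 10 − 6 = 4 new nodes.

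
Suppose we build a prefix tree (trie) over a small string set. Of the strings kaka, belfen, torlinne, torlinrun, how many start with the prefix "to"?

Traverse to the node for "to", then collect every word in that subtree.
Words under "to": torlinne, torlinrun
Count: 2

2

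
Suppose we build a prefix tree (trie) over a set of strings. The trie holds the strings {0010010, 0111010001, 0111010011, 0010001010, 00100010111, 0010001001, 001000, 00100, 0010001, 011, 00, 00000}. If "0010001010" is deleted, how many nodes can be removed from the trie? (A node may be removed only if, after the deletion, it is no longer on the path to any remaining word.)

Walk "0010001010" from the leaf back toward the root, removing each node that no remaining word uses.
The suffix "0" (1 node) is used only by "0010001010"; the node for "001000101" still has the child "1", so pruning stops there.
Nodes removed: 1

1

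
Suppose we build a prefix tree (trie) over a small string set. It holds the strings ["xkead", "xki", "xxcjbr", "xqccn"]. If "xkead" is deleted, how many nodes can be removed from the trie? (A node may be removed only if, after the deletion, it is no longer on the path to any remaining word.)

3

After clearing the end-marker at "xkead", prune upward until reaching a node still needed by another word.
The suffix "ead" (3 nodes) is used only by "xkead"; the node for "xk" still has the child "i", so pruning stops there.
Nodes removed: 3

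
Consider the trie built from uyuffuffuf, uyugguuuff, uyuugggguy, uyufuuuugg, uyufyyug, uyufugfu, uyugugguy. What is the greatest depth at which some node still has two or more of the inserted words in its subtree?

The deepest shared node is where two words last agree before diverging.
"uyufugfu" and "uyufuuuugg" agree on "uyufu" (5 characters) before diverging; nothing deeper is shared.
Longest shared-prefix length: 5

5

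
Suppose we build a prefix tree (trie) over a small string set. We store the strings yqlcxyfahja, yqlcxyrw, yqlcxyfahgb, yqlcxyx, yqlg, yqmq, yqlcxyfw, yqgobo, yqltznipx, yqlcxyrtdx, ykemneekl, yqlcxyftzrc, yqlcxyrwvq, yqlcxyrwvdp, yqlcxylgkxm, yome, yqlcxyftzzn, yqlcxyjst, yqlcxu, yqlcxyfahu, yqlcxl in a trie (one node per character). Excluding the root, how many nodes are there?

65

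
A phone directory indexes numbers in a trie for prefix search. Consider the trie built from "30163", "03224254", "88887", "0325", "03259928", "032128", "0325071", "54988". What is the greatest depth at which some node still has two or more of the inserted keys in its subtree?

Equivalently: take the maximum, over all pairs, of their longest common prefix length.
e.g. "0325" and "0325071" share the prefix "0325" of length 4; no pair shares a longer one.
Longest shared-prefix length: 4

4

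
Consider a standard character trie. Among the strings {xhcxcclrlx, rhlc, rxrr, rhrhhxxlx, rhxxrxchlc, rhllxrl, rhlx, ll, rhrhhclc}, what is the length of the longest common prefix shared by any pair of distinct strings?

5

Equivalently: take the maximum, over all pairs, of their longest common prefix length.
"rhrhhclc" and "rhrhhxxlx" agree on "rhrhh" (5 characters) before diverging; nothing deeper is shared.
Longest shared-prefix length: 5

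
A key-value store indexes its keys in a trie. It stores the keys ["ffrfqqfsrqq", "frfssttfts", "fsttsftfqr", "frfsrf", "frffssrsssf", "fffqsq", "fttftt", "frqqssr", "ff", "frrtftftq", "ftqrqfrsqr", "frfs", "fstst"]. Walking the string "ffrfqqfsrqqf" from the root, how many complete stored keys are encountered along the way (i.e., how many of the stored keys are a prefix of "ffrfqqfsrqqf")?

2

Check each prefix of "ffrfqqfsrqqf" against the stored set — each match is an end-marker on the path.
Prefixes of the query that are stored words: "ff", "ffrfqqfsrqq"
Count: 2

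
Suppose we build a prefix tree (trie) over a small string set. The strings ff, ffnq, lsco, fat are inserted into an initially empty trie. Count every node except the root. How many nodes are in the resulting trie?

10

Trace insertions, counting only characters that open a new branch:
  "ff" → 2 new (f, f)
  "ffnq" → prefix "ff" already present; 2 new (n, q)
  "lsco" → 4 new (l, s, c, o)
  "fat" → prefix "f" already present; 2 new (a, t)
Total nodes = 2 + 2 + 4 + 2 = 10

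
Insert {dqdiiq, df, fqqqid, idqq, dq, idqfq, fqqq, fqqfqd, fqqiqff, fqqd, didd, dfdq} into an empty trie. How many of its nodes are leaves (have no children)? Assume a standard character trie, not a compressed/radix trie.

Leaves are exactly the stored words that no other stored word extends.
Those words: "dfdq", "didd", "dqdiiq", "fqqd", "fqqfqd", "fqqiqff", "fqqqid", "idqfq", "idqq"
Leaf count: 9

9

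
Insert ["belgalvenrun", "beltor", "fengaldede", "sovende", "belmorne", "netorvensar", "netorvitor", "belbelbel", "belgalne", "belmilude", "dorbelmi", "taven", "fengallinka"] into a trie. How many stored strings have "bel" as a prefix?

6

Walk to "bel"; the words in its subtree are exactly those with that prefix.
Words under "bel": belbelbel, belgalne, belgalvenrun, belmilude, belmorne, beltor
Count: 6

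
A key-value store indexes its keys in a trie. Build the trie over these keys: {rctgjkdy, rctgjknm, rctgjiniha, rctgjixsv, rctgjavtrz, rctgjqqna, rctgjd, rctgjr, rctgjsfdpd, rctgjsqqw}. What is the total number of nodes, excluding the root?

37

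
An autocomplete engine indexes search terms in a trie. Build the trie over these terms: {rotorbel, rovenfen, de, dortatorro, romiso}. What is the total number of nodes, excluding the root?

29

For each word, the new-node count is its length minus the longest prefix already in the trie:
  "rotorbel" → 8 new (r, o, t, o, r, b, e, l)
  "rovenfen" → prefix "ro" already present; 6 new (v, e, n, f, e, n)
  "de" → 2 new (d, e)
  "dortatorro" → prefix "d" already present; 9 new (o, r, t, a, t, o, r, r, o)
  "romiso" → prefix "ro" already present; 4 new (m, i, s, o)
Total nodes = 8 + 6 + 2 + 9 + 4 = 29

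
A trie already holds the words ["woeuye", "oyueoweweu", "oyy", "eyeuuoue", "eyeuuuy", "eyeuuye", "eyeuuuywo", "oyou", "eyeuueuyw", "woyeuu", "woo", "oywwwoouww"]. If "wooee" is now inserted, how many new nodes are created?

2

The longest prefix of "wooee" already in the trie is "woo" (length 3).
Each of the 2 remaining characters creates one node.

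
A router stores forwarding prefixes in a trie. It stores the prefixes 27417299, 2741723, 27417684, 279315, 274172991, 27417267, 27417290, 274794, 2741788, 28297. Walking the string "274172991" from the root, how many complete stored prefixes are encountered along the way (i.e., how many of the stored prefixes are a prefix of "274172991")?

Traverse "274172991" character by character; count nodes along the way that are marked as word ends.
Prefixes of the query that are stored words: "27417299", "274172991"
Count: 2

2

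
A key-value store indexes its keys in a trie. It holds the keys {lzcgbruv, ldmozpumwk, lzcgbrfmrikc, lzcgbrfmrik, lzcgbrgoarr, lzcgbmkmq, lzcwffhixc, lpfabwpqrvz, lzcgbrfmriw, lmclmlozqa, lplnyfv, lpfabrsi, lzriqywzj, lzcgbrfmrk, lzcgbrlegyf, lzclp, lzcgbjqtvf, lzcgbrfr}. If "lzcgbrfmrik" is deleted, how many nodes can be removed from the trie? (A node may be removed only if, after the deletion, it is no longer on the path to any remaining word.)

Walk "lzcgbrfmrik" from the leaf back toward the root, removing each node that no remaining word uses.
Every node on "lzcgbrfmrik" is still needed (e.g. by "lzcgbrfmrikc"), so nothing is freed.
Nodes removed: 0

0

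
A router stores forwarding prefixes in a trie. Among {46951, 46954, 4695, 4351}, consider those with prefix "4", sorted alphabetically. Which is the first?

Filter for "4…" and sort: "4351", "4695", "46951", "46954"
Position 1: 4351

4351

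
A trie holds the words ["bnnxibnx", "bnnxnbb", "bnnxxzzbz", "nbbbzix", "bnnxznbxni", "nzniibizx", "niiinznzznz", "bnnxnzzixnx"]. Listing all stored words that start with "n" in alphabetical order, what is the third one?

Words with prefix "n", in lexicographic order: "nbbbzix", "niiinznzznz", "nzniibizx"
Position 3: nzniibizx

nzniibizx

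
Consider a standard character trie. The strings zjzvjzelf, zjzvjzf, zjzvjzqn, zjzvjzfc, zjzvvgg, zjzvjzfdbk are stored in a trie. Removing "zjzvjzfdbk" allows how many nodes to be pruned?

After clearing the end-marker at "zjzvjzfdbk", prune upward until reaching a node still needed by another word.
The suffix "dbk" (3 nodes) is used only by "zjzvjzfdbk"; the node for "zjzvjzf" still has the child "c", so pruning stops there.
Nodes removed: 3

3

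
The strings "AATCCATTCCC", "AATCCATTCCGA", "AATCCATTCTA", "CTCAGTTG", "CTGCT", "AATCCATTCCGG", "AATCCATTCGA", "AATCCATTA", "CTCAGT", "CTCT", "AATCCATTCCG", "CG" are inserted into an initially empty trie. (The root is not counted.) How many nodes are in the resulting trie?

32

For each word, the new-node count is its length minus the longest prefix already in the trie:
  "AATCCATTCCC" → 11 new (A, A, T, C, C, A, T, T, C, C, C)
  "AATCCATTCCGA" → prefix "AATCCATTCC" already present; 2 new (G, A)
  "AATCCATTCTA" → prefix "AATCCATTC" already present; 2 new (T, A)
  "CTCAGTTG" → 8 new (C, T, C, A, G, T, T, G)
  "CTGCT" → prefix "CT" already present; 3 new (G, C, T)
  "AATCCATTCCGG" → prefix "AATCCATTCCG" already present; 1 new (G)
  "AATCCATTCGA" → prefix "AATCCATTC" already present; 2 new (G, A)
  "AATCCATTA" → prefix "AATCCATT" already present; 1 new (A)
  "CTCAGT" → prefix "CTCAGT" already present; 0 new (none)
  "CTCT" → prefix "CTC" already present; 1 new (T)
  "AATCCATTCCG" → prefix "AATCCATTCCG" already present; 0 new (none)
  "CG" → prefix "C" already present; 1 new (G)
Total nodes = 11 + 2 + 2 + 8 + 3 + 1 + 2 + 1 + 0 + 1 + 0 + 1 = 32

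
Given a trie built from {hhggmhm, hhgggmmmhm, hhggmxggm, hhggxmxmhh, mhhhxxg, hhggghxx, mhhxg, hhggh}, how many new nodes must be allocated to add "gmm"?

3

No existing word starts with "g", so every character of "gmm" needs a new node.
3 − 0 = 3 new nodes.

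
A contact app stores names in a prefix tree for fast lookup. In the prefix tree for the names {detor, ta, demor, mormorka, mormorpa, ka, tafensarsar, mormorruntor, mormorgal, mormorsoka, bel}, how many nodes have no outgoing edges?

A leaf is a node with no children — equivalently, the end of a word that is not a proper prefix of any other stored word.
Those words: "bel", "demor", "detor", "ka", "mormorgal", "mormorka", "mormorpa", "mormorruntor", "mormorsoka", "tafensarsar"
Leaf count: 10

10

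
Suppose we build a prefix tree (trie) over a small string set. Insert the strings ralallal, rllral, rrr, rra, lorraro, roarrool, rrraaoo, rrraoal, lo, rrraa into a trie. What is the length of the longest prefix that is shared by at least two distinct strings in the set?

The deepest shared node is where two words last agree before diverging.
e.g. "rrraa" and "rrraaoo" share the prefix "rrraa" of length 5; no pair shares a longer one.
Longest shared-prefix length: 5

5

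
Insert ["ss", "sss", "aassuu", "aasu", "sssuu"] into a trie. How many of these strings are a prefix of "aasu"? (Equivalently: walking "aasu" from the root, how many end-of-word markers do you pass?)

1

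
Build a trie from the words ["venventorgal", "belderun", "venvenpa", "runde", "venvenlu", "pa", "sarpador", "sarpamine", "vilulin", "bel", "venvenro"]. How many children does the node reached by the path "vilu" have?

Follow the path "vilu" to its node, then look at its outgoing edges.
Distinct next characters after "vilu": l.
That node has 1 child edge.

1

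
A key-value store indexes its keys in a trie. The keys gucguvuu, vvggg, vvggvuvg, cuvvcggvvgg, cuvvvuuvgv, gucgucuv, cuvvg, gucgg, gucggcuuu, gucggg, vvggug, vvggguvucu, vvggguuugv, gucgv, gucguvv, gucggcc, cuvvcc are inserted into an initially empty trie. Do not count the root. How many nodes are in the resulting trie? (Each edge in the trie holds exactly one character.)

59

Trace insertions, counting only characters that open a new branch:
  "gucguvuu" → 8 new (g, u, c, g, u, v, u, u)
  "vvggg" → 5 new (v, v, g, g, g)
  "vvggvuvg" → prefix "vvgg" already present; 4 new (v, u, v, g)
  "cuvvcggvvgg" → 11 new (c, u, v, v, c, g, g, v, v, g, g)
  "cuvvvuuvgv" → prefix "cuvv" already present; 6 new (v, u, u, v, g, v)
  "gucgucuv" → prefix "gucgu" already present; 3 new (c, u, v)
  "cuvvg" → prefix "cuvv" already present; 1 new (g)
  "gucgg" → prefix "gucg" already present; 1 new (g)
  "gucggcuuu" → prefix "gucgg" already present; 4 new (c, u, u, u)
  "gucggg" → prefix "gucgg" already present; 1 new (g)
  "vvggug" → prefix "vvgg" already present; 2 new (u, g)
  "vvggguvucu" → prefix "vvggg" already present; 5 new (u, v, u, c, u)
  "vvggguuugv" → prefix "vvgggu" already present; 4 new (u, u, g, v)
  "gucgv" → prefix "gucg" already present; 1 new (v)
  "gucguvv" → prefix "gucguv" already present; 1 new (v)
  "gucggcc" → prefix "gucggc" already present; 1 new (c)
  "cuvvcc" → prefix "cuvvc" already present; 1 new (c)
Total nodes = 8 + 5 + 4 + 11 + 6 + 3 + 1 + 1 + 4 + 1 + 2 + 5 + 4 + 1 + 1 + 1 + 1 = 59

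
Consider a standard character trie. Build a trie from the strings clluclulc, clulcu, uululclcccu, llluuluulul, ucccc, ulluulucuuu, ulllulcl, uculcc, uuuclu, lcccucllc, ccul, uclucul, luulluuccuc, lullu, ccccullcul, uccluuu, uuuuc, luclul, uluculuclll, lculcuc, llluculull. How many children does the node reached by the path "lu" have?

Walk "lu" from the root, arriving at one node.
Distinct next characters after "lu": c, l, u.
That node has 3 child edges.

3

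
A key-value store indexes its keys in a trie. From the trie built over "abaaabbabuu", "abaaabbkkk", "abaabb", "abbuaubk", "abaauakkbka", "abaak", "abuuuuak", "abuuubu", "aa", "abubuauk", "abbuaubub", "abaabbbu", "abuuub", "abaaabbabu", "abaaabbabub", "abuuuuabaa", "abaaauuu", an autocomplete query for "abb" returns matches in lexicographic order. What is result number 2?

abbuaubub

DFS of the "abb" subtree visits, in order: "abbuaubk", "abbuaubub"
The 2nd is abbuaubub.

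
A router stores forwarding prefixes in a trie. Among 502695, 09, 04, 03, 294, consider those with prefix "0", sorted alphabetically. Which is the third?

09

Filter for "0…" and sort: "03", "04", "09"
Position 3: 09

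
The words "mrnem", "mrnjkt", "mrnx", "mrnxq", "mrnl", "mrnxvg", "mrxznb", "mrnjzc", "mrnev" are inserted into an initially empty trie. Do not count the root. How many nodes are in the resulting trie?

Count nodes per top-level branch (shared prefixes stored once):
  'm'-branch (mrnem, mrnev, mrnjkt, mrnjzc, mrnl, mrnx, mrnxq, mrnxvg, mrxznb): 20 nodes
Sum: 20

20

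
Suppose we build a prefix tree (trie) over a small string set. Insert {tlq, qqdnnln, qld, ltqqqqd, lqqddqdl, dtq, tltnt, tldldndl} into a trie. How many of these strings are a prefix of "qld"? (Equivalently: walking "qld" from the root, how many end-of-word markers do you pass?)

Walk "qld" from the root; an end-of-word marker is hit whenever a stored word is a prefix of "qld".
Prefixes of the query that are stored words: "qld"
Count: 1

1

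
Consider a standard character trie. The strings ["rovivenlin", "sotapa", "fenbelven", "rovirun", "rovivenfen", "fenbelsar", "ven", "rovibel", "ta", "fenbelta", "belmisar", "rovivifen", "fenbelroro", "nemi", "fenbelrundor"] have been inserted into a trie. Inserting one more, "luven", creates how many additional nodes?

No existing word starts with "l", so every character of "luven" needs a new node.
5 − 0 = 5 new nodes.

5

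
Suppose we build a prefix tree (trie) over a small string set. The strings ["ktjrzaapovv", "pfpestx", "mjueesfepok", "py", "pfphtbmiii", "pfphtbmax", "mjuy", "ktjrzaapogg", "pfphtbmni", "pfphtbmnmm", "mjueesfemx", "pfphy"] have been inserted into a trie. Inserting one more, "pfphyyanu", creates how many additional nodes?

4

"pfphy" is already a path in the trie; the remaining "yanu" must be added.
Each of the 4 remaining characters creates one node.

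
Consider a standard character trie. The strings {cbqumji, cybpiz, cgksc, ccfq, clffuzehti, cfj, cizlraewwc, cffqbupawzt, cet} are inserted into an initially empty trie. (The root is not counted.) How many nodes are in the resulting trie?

50

Count nodes per top-level branch (shared prefixes stored once):
  'c'-branch (cbqumji, ccfq, cet, cffqbupawzt, cfj, cgksc, cizlraewwc, clffuzehti, cybpiz): 50 nodes
Sum: 50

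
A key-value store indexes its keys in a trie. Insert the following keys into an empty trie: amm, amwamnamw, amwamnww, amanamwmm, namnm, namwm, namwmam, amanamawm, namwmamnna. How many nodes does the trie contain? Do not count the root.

Trace insertions, counting only characters that open a new branch:
  "amm" → 3 new (a, m, m)
  "amwamnamw" → prefix "am" already present; 7 new (w, a, m, n, a, m, w)
  "amwamnww" → prefix "amwamn" already present; 2 new (w, w)
  "amanamwmm" → prefix "am" already present; 7 new (a, n, a, m, w, m, m)
  "namnm" → 5 new (n, a, m, n, m)
  "namwm" → prefix "nam" already present; 2 new (w, m)
  "namwmam" → prefix "namwm" already present; 2 new (a, m)
  "amanamawm" → prefix "amanam" already present; 3 new (a, w, m)
  "namwmamnna" → prefix "namwmam" already present; 3 new (n, n, a)
Total nodes = 3 + 7 + 2 + 7 + 5 + 2 + 2 + 3 + 3 = 34

34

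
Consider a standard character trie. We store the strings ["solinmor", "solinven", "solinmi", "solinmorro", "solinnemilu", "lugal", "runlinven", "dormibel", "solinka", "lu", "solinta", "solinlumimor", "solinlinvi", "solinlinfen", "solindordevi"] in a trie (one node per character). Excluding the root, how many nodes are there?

For each word, the new-node count is its length minus the longest prefix already in the trie:
  "solinmor" → 8 new (s, o, l, i, n, m, o, r)
  "solinven" → prefix "solin" already present; 3 new (v, e, n)
  "solinmi" → prefix "solinm" already present; 1 new (i)
  "solinmorro" → prefix "solinmor" already present; 2 new (r, o)
  "solinnemilu" → prefix "solin" already present; 6 new (n, e, m, i, l, u)
  "lugal" → 5 new (l, u, g, a, l)
  "runlinven" → 9 new (r, u, n, l, i, n, v, e, n)
  "dormibel" → 8 new (d, o, r, m, i, b, e, l)
  "solinka" → prefix "solin" already present; 2 new (k, a)
  "lu" → prefix "lu" already present; 0 new (none)
  "solinta" → prefix "solin" already present; 2 new (t, a)
  "solinlumimor" → prefix "solin" already present; 7 new (l, u, m, i, m, o, r)
  "solinlinvi" → prefix "solinl" already present; 4 new (i, n, v, i)
  "solinlinfen" → prefix "solinlin" already present; 3 new (f, e, n)
  "solindordevi" → prefix "solin" already present; 7 new (d, o, r, d, e, v, i)
Total nodes = 8 + 3 + 1 + 2 + 6 + 5 + 9 + 8 + 2 + 0 + 2 + 7 + 4 + 3 + 7 = 67

67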